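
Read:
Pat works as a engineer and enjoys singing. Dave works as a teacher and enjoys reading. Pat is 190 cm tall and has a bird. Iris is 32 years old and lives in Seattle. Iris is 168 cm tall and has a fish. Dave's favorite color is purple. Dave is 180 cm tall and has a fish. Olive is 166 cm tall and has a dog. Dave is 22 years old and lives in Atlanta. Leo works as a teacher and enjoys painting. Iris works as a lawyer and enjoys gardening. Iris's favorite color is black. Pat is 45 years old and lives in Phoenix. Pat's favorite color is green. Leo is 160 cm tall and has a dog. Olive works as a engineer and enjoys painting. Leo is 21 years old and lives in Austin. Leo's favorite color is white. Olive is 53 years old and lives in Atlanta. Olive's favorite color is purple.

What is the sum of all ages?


53+22+21+45+32 = 173

173


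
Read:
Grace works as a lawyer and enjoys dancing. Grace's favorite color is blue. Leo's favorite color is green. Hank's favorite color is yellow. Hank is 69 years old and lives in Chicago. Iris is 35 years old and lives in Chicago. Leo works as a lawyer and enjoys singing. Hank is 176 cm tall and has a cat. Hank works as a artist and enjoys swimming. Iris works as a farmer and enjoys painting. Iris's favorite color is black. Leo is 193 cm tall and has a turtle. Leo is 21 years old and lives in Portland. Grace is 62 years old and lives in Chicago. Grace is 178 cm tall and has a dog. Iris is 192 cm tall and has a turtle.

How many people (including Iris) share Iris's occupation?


Iris is a farmer. Count = 1

1


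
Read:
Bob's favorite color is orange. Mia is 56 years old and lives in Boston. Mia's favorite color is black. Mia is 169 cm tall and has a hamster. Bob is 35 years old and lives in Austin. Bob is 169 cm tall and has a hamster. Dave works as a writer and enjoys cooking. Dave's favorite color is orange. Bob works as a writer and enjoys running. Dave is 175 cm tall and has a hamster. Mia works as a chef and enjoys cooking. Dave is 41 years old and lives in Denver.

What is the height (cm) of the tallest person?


Tallest: Dave at 175 cm

175


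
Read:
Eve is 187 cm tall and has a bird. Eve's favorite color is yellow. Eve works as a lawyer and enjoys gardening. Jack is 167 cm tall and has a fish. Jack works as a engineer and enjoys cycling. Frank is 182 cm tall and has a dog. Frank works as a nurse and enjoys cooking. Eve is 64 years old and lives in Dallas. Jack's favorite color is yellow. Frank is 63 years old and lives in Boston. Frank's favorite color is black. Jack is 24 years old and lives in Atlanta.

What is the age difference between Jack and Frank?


|24 - 63| = 39

39


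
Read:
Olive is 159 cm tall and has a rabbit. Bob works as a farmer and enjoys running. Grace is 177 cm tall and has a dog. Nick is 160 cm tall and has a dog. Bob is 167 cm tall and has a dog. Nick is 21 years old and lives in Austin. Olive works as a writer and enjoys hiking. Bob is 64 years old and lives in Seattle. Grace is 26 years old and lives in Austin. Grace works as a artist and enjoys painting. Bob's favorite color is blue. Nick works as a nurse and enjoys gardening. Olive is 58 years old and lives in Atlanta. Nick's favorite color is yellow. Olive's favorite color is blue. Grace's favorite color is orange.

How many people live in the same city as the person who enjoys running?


Person with hobby running is Bob, city Seattle. Count = 1

1


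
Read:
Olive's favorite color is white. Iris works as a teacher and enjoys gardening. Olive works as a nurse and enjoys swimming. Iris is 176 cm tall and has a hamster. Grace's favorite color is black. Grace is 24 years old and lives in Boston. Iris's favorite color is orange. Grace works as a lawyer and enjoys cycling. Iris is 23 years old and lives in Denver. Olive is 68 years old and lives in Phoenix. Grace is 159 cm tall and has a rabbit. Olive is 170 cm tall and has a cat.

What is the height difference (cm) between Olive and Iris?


|170 - 176| = 6

6


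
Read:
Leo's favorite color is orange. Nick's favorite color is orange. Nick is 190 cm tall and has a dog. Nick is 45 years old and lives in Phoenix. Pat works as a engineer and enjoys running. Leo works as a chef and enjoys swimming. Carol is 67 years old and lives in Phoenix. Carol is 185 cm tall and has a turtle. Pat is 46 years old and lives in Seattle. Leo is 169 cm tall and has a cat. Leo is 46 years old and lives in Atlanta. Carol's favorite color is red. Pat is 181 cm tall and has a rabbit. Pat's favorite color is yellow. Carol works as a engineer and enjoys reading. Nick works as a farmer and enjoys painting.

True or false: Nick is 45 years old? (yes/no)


Nick is actually 45. yes

yes


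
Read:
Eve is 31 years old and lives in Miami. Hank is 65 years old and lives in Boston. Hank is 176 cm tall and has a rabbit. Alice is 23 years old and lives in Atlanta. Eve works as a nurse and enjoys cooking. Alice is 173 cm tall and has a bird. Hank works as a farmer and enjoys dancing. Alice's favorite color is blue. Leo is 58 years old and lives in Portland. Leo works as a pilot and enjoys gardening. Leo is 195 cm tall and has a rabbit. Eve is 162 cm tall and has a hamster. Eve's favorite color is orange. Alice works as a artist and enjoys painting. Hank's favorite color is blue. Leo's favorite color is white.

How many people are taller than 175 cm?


Taller than 175: 2

2


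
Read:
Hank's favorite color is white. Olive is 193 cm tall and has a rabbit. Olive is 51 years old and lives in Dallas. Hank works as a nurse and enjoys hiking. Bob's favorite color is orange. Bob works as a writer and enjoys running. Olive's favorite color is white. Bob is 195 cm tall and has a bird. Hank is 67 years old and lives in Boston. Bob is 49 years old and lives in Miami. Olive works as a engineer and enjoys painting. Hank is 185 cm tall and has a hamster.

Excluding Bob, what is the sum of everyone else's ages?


Sum (excluding Bob): 118

118


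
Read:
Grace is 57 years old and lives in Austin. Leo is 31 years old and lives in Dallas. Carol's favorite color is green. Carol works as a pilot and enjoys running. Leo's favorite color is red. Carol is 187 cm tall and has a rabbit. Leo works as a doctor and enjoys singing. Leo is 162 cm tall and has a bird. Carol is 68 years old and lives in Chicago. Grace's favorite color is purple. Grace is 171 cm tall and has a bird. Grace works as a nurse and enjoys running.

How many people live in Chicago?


Count in Chicago: 1

1


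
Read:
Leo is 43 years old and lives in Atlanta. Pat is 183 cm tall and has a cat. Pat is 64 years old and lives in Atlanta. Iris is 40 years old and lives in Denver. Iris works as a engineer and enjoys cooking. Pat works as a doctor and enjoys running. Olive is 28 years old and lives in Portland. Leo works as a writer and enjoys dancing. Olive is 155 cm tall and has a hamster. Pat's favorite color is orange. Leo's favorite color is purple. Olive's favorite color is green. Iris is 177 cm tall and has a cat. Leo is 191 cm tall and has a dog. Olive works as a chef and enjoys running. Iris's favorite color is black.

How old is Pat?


Pat is 64 years old

64


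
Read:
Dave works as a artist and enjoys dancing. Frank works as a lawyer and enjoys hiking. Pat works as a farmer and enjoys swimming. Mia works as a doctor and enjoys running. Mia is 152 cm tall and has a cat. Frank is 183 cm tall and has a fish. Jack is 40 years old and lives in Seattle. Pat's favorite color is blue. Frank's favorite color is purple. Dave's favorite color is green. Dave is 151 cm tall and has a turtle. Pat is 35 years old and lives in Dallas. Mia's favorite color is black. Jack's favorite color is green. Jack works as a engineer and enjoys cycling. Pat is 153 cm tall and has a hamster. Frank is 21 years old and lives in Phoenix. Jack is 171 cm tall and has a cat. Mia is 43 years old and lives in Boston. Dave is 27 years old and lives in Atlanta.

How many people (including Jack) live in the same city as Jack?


Jack lives in Seattle. Count = 1

1


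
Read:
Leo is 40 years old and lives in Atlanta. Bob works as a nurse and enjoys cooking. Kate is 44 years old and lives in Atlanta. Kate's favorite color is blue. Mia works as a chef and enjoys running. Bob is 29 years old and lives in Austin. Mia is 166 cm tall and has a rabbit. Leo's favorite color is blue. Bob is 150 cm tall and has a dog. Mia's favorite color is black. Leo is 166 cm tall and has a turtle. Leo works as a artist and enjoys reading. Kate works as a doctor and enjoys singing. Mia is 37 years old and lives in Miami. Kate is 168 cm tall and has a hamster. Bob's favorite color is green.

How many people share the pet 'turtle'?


Count: 1

1


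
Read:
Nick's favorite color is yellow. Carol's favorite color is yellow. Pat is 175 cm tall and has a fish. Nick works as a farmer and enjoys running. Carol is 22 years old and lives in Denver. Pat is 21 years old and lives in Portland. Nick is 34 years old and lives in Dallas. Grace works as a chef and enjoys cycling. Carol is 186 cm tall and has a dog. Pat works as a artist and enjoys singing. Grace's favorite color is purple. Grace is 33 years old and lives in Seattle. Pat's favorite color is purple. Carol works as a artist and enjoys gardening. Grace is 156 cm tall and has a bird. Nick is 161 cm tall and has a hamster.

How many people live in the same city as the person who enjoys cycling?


Person with hobby cycling is Grace, city Seattle. Count = 1

1


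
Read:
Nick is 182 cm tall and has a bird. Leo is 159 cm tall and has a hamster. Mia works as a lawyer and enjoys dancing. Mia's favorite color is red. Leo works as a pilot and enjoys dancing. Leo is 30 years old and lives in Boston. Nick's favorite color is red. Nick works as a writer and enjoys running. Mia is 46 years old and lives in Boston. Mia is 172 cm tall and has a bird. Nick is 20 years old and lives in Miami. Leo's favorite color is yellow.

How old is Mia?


Mia is 46 years old

46


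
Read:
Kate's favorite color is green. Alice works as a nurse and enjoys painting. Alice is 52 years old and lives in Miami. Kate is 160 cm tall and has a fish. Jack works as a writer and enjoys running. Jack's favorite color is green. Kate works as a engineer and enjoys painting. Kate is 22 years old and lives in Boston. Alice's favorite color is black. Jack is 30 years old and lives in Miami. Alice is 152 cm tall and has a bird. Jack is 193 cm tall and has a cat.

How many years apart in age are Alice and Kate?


52 vs 22, diff = 30

30


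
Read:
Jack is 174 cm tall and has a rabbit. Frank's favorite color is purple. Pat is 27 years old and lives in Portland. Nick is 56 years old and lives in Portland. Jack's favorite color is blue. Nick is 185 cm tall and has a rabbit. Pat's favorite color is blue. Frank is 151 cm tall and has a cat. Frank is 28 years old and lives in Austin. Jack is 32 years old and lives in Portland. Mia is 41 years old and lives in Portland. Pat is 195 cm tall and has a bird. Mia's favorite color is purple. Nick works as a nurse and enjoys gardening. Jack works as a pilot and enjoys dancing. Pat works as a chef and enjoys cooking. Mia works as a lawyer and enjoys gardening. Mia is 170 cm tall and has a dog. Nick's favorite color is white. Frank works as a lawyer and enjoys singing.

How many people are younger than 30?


Filter: 2

2


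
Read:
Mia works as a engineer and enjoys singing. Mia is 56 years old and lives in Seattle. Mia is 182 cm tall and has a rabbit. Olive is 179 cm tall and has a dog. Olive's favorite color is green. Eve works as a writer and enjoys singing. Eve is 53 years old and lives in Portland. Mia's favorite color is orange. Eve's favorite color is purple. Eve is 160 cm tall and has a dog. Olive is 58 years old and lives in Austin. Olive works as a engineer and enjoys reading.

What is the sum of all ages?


58+53+56 = 167

167


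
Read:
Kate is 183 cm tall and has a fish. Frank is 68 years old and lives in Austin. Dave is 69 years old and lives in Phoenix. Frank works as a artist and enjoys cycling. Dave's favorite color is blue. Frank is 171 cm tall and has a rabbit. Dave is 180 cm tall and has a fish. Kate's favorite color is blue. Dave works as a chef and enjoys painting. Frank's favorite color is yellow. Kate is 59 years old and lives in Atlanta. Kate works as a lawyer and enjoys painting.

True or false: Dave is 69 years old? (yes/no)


Dave is actually 69. yes

yes


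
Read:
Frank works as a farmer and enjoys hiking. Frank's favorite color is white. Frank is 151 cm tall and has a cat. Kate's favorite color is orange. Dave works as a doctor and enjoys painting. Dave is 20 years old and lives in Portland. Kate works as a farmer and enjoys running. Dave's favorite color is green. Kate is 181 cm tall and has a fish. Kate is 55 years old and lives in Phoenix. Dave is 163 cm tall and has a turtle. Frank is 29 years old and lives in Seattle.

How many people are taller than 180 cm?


Taller than 180: 1

1


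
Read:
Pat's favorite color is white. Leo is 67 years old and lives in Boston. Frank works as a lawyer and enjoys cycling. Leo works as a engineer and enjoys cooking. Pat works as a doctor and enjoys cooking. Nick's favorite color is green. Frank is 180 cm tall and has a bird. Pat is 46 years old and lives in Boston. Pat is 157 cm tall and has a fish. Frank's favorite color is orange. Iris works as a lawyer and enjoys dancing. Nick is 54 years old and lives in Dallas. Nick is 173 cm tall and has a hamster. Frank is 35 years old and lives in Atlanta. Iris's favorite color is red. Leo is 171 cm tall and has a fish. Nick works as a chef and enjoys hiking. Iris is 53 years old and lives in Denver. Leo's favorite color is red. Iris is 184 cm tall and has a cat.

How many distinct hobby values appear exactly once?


Unique hobby values: 3

3


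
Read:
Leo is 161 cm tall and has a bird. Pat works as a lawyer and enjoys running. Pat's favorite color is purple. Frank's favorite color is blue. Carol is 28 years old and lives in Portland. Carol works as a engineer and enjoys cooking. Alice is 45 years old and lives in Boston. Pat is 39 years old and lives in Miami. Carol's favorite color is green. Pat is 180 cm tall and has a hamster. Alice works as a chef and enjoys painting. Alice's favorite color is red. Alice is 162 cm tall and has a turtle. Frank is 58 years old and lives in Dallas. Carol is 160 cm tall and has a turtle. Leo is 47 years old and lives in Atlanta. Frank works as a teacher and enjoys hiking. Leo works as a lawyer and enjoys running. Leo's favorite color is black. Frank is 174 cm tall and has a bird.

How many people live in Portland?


Count in Portland: 1

1


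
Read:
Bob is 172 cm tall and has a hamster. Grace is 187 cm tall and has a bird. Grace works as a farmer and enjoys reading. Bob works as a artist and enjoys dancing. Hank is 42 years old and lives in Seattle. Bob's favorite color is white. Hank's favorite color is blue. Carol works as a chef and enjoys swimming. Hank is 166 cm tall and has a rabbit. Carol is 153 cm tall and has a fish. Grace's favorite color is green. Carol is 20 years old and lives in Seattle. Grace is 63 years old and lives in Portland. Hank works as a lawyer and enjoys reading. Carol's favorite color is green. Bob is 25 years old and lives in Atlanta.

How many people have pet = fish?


Count: 1

1


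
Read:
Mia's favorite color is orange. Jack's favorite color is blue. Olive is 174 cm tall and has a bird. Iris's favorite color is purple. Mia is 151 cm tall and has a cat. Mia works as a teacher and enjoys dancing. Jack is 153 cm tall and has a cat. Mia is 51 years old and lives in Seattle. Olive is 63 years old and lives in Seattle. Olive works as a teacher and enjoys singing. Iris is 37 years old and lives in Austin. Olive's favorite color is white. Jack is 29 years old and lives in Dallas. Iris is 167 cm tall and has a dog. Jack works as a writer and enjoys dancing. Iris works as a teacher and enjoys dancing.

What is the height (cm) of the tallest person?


Tallest: Olive at 174 cm

174


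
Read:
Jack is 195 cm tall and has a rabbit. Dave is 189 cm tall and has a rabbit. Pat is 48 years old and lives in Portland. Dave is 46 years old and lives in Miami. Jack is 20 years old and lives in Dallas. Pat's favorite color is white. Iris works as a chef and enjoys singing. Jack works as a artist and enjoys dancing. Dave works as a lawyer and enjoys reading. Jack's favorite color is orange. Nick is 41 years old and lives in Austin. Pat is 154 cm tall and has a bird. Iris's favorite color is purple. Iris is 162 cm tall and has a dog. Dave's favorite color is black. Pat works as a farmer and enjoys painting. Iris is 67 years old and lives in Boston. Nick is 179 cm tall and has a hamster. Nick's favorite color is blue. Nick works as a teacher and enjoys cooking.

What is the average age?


Sum=222, n=5, avg=44.4

44.4


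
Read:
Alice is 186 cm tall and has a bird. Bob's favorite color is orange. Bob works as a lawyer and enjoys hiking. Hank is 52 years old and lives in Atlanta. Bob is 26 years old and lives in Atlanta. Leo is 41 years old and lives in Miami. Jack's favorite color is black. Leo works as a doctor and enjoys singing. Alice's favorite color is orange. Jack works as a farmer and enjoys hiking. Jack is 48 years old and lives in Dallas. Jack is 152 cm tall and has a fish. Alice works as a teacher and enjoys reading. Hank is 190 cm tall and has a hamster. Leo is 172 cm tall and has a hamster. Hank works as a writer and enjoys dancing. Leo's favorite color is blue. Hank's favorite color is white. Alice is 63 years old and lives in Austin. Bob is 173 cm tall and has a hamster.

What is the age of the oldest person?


Oldest: Alice at 63

63


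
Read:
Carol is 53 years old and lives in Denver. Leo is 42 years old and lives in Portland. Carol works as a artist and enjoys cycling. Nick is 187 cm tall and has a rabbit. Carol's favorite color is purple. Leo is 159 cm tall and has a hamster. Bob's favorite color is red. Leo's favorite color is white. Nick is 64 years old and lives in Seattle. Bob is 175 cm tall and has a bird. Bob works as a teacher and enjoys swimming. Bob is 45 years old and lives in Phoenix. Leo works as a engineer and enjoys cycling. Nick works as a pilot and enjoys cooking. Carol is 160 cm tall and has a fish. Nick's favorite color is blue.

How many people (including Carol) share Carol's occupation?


Carol is a artist. Count = 1

1


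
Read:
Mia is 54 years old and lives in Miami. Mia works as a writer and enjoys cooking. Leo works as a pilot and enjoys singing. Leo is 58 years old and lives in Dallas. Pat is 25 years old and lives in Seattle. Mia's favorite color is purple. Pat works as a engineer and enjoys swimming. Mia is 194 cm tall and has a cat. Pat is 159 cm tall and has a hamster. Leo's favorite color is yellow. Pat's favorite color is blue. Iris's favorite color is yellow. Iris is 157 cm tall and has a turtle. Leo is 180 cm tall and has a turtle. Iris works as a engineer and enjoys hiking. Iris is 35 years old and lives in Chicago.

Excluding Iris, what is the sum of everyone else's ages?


Sum (excluding Iris): 137

137


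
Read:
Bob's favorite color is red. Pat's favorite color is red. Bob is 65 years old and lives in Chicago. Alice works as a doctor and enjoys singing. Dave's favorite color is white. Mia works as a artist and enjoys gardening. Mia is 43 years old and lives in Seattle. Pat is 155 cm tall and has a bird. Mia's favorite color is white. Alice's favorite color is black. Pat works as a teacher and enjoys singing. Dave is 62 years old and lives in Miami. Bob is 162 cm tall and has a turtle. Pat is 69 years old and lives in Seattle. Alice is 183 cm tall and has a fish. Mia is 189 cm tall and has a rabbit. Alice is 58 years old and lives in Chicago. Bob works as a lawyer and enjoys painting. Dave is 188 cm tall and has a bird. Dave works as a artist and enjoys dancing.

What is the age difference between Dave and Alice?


|62 - 58| = 4

4


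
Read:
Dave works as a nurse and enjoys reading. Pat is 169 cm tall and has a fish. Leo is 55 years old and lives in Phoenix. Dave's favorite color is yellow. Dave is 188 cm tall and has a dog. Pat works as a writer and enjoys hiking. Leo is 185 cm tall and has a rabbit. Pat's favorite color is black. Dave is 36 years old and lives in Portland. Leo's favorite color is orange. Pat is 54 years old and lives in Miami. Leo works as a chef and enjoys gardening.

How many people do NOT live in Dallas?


Not in Dallas: 3

3


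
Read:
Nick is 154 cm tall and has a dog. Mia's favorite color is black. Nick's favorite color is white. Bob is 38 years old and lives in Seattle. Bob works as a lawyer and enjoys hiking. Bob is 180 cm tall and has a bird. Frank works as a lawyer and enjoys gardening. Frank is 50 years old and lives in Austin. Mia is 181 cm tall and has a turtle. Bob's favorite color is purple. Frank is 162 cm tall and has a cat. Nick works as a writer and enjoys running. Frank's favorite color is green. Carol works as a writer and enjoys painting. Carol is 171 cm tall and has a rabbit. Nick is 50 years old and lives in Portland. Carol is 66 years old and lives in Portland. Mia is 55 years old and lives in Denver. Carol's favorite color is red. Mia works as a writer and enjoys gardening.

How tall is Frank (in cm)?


Frank is 162 cm tall

162


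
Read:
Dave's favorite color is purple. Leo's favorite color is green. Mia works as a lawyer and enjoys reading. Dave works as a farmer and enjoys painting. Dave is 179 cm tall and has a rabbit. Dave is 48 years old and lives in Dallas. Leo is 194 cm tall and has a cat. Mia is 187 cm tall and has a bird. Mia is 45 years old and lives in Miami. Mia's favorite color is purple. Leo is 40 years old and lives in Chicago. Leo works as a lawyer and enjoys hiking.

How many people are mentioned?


People: Mia, Dave, Leo. Count = 3

3


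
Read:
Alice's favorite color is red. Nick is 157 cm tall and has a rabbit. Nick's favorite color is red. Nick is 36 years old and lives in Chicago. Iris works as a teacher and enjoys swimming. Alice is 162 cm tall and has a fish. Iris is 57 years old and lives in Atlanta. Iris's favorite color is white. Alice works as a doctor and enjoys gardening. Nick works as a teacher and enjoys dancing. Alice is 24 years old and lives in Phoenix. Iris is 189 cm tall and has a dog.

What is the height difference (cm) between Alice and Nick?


|162 - 157| = 5

5


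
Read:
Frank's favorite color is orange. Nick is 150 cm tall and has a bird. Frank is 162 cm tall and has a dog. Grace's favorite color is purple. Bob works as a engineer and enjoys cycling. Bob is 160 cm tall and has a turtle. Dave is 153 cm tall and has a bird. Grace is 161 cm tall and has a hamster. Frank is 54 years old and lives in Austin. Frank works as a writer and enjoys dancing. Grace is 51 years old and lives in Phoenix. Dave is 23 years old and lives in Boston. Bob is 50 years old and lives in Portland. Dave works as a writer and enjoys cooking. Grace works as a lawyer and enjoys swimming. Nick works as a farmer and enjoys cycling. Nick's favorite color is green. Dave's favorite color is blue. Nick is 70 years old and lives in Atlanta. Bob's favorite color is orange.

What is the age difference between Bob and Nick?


|50 - 70| = 20

20


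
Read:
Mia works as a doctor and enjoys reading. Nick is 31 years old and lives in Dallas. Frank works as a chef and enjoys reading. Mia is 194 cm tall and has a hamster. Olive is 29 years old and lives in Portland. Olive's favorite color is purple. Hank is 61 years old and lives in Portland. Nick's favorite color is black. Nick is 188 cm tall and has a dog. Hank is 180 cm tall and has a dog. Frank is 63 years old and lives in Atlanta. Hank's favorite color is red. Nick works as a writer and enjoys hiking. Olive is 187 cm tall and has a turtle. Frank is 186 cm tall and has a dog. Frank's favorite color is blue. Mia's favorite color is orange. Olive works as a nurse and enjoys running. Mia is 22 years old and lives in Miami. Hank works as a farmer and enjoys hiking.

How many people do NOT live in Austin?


Not in Austin: 5

5


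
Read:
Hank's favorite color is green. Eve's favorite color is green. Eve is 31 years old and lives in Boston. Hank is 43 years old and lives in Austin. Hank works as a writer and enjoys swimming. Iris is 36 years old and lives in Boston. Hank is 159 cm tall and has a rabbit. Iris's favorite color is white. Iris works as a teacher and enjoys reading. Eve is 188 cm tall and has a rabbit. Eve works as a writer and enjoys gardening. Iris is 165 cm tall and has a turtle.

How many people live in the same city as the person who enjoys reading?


Person with hobby reading is Iris, city Boston. Count = 2

2


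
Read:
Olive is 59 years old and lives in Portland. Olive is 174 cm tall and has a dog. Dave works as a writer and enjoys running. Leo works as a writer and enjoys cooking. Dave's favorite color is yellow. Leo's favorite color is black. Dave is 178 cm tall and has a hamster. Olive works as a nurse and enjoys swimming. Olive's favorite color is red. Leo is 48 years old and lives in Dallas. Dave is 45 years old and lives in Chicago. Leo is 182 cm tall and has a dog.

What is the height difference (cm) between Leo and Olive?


|182 - 174| = 8

8


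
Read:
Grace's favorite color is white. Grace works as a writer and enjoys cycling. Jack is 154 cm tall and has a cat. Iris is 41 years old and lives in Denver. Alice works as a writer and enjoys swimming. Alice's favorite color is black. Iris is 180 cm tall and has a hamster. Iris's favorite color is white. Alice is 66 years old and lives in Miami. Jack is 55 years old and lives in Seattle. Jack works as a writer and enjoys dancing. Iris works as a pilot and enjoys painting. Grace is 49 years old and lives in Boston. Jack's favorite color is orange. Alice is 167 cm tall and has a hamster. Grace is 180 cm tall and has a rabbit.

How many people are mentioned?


People: Alice, Iris, Jack, Grace. Count = 4

4


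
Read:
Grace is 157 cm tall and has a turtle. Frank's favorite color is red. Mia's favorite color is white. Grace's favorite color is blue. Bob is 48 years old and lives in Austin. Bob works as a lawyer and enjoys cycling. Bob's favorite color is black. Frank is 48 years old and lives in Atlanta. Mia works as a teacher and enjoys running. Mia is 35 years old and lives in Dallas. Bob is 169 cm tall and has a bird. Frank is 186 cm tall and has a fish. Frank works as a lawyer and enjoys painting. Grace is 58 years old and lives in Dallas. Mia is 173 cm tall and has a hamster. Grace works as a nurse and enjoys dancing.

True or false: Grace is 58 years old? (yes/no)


Grace is actually 58. yes

yes


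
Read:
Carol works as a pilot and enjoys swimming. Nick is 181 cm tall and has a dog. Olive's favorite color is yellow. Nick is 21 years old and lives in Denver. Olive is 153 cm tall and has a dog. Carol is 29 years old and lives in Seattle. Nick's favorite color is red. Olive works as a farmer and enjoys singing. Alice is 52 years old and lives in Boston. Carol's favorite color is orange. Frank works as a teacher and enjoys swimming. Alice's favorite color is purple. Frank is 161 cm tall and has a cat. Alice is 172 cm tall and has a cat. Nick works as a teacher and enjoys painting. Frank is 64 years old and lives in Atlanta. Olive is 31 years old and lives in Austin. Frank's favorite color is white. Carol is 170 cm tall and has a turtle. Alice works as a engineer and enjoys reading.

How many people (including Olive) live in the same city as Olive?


Olive lives in Austin. Count = 1

1


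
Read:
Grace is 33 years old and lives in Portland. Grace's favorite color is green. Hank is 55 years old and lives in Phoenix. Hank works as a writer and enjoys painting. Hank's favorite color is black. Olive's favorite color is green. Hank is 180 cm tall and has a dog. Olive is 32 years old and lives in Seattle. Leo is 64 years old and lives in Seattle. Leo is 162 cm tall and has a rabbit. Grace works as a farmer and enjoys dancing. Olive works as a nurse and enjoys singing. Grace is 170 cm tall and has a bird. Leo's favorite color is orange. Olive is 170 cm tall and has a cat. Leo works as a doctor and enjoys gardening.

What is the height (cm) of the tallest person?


Tallest: Hank at 180 cm

180


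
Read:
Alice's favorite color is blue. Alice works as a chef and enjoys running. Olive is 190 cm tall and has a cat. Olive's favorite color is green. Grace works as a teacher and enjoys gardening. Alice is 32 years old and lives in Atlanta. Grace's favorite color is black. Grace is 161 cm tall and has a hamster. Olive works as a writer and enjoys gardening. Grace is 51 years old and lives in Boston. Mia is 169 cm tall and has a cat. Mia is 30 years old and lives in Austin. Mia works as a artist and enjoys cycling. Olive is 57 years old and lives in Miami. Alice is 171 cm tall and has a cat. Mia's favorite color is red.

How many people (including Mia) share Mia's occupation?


Mia is a artist. Count = 1

1


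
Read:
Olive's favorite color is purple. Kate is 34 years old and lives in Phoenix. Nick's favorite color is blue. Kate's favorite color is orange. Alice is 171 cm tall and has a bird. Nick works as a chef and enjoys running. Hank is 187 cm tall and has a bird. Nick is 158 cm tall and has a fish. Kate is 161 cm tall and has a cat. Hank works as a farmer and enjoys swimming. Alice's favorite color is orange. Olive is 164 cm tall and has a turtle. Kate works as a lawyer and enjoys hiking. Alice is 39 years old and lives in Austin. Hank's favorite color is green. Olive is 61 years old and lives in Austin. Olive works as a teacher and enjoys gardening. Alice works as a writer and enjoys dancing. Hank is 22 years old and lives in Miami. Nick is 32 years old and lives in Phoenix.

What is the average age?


Sum=188, n=5, avg=37.6

37.6


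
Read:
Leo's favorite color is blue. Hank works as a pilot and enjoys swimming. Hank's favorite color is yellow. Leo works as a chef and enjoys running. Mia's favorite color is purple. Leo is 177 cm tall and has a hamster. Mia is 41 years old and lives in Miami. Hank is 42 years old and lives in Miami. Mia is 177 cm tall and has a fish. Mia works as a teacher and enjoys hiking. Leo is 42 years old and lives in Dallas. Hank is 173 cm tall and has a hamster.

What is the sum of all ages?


41+42+42 = 125

125


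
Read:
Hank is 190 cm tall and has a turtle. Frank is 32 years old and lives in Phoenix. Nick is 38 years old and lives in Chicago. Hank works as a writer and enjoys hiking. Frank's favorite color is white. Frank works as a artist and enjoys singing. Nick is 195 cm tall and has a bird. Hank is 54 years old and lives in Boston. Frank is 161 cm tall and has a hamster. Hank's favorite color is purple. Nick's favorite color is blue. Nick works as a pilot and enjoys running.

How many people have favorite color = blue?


Count: 1

1


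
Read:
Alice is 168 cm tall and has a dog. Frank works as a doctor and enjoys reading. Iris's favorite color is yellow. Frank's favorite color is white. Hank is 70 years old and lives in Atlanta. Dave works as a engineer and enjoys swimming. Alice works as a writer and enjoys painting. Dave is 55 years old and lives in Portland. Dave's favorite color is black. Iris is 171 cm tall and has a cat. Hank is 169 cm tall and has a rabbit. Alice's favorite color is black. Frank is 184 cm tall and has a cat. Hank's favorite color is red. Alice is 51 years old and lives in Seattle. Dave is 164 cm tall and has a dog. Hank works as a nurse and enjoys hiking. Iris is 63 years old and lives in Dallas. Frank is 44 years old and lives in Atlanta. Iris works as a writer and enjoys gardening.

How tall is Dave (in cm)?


Dave is 164 cm tall

164


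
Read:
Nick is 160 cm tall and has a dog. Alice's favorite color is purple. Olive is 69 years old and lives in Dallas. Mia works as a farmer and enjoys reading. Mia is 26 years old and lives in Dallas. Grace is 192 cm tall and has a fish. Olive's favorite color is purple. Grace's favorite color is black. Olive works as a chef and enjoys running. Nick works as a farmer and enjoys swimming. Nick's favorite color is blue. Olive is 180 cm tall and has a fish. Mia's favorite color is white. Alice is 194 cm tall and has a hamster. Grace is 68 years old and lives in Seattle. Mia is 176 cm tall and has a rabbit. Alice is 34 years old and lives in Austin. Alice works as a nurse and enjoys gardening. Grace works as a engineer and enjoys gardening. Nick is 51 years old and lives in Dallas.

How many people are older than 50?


Filter: 3

3


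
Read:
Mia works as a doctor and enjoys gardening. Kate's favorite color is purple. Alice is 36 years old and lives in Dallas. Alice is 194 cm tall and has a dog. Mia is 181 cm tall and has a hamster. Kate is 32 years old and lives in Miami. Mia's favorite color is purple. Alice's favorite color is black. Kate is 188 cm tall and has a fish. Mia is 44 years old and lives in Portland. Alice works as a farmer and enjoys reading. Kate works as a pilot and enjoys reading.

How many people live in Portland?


Count in Portland: 1

1


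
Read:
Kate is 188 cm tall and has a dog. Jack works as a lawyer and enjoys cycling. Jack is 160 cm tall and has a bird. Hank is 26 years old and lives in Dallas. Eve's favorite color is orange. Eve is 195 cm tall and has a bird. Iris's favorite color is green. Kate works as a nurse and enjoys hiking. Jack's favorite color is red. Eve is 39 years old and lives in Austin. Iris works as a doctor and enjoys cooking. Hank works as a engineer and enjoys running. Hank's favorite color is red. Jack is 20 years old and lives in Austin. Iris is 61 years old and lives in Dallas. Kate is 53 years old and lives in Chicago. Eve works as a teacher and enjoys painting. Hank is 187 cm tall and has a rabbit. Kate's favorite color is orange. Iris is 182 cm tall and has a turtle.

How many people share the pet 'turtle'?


Count: 1

1


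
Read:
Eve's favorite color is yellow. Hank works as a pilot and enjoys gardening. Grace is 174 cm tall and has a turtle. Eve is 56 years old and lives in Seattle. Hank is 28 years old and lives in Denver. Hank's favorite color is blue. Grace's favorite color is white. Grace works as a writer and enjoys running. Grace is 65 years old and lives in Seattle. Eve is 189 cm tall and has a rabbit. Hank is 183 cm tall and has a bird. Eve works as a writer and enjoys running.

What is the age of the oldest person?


Oldest: Grace at 65

65


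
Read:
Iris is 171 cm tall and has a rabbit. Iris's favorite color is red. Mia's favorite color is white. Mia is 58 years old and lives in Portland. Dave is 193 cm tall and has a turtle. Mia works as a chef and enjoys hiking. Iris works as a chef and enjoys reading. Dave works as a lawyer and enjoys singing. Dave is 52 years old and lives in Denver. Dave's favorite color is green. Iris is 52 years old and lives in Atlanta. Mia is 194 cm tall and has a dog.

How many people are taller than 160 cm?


Taller than 160: 3

3


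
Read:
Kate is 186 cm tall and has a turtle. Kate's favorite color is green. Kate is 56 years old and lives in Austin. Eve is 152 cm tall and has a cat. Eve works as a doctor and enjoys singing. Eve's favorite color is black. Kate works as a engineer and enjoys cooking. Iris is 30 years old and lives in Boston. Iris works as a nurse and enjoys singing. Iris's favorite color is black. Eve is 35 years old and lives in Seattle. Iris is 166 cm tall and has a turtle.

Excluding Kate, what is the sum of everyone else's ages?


Sum (excluding Kate): 65

65


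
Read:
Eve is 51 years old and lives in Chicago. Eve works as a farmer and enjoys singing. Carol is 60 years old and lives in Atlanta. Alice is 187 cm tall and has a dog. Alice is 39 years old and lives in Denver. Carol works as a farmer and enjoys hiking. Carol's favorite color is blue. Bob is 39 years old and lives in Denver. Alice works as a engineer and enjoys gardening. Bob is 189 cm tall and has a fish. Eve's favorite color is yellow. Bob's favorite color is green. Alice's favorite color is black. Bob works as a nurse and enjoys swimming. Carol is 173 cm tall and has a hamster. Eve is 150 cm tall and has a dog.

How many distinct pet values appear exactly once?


Unique pet values: 2

2


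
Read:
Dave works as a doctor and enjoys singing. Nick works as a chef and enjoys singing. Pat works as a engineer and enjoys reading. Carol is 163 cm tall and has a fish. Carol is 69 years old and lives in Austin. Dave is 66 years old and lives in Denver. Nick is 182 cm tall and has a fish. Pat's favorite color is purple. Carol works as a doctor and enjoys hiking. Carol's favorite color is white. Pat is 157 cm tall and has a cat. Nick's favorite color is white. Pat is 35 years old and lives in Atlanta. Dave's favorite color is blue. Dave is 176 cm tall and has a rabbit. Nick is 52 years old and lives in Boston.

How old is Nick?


Nick is 52 years old

52


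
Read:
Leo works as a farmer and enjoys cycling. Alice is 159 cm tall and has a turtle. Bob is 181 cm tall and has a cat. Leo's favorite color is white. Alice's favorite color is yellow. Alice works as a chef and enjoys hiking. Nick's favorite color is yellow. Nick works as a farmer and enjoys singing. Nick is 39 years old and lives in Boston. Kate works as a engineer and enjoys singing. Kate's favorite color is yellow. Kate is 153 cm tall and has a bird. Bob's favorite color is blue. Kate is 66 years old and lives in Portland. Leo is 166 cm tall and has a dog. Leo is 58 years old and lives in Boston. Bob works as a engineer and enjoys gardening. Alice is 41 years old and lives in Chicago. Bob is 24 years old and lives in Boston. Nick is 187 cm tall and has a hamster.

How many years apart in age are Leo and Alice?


58 vs 41, diff = 17

17


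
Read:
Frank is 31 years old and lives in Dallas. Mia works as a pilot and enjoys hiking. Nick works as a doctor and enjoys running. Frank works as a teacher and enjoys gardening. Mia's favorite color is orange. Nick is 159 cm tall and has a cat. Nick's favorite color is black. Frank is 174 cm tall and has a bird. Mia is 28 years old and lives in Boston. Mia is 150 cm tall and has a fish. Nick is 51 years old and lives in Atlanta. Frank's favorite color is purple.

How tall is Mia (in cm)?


Mia is 150 cm tall

150


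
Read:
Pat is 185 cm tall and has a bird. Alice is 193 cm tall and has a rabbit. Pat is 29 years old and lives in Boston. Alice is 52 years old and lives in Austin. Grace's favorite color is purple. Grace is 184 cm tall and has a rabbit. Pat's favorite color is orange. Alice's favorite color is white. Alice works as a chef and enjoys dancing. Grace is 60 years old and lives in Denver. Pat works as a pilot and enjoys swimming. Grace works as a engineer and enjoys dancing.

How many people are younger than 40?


Filter: 1

1


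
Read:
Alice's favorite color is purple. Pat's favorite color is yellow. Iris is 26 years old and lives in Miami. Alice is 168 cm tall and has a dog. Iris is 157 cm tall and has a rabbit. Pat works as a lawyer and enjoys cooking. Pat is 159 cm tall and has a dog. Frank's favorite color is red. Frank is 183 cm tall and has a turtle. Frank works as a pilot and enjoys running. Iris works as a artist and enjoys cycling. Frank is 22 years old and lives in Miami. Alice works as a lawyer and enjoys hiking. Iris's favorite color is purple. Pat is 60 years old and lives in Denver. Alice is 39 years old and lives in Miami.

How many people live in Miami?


Count in Miami: 3

3


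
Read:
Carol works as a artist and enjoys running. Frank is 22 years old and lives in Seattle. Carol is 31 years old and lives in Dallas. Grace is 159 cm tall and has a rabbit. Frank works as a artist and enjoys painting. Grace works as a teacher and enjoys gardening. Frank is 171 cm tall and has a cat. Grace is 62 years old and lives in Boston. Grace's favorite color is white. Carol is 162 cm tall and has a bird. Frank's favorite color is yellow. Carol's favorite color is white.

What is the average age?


Sum=115, n=3, avg=38.33

38.33
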